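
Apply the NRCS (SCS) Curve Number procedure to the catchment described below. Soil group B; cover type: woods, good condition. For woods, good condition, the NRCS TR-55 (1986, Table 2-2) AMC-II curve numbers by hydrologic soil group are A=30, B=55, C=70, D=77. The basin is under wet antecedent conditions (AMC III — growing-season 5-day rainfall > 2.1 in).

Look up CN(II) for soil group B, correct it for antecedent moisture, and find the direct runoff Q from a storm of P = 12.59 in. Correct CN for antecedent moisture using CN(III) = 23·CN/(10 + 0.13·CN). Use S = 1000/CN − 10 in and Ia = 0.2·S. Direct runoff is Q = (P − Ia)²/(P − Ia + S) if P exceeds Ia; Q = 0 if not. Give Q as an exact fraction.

Q = 90316477729/9880333100 in ≈ 9.141 in

NRCS table: woods, good condition, soil group B → CN(II) = 55
CN(III) from CN(II)=55: (23·55)/(10 + 0.13·55) = 25300/343 ≈ 73.761
Max retention: S = 1000/(25300/343) − 10 = 900/253 in (≈ 3.557 in)
Ia = 0.2·(900/253) = 180/253 in ≈ 0.711 in
Since P=12.590 > Ia=0.711: effective rainfall P−Ia = 300527/25300 in
Q: (300527/25300)² ÷ (390527/25300) = 90316477729/9880333100 in (≈ 9.141 in)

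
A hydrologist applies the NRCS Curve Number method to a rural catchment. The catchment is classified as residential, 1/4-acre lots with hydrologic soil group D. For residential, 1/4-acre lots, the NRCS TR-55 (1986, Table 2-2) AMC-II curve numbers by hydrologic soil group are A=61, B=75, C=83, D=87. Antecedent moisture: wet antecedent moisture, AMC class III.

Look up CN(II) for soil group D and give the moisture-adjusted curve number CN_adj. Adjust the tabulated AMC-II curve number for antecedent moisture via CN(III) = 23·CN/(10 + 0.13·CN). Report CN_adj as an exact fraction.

NRCS table: residential, 1/4-acre lots, soil group D → CN(II) = 87
Adjust CN=87 to AMC III: 23·87/(10 + 0.13·87) → 2001 ÷ (2131/100) = 200100/2131 ≈ 93.900

CN_adj = 200100/2131 ≈ 93.900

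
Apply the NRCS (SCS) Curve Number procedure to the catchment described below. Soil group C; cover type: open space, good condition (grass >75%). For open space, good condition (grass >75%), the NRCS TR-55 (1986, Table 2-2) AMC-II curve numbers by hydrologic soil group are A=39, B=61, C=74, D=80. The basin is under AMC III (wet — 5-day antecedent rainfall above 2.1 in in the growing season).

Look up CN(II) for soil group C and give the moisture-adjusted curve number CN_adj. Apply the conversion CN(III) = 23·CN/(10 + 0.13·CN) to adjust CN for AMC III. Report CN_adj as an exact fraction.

CN_adj = 85100/981 ≈ 86.748

NRCS table: open space, good condition (grass >75%), soil group C → CN(II) = 74
Wet (AMC III): CN(III) = 23·74/(10 + 0.13·74) = 1702/(981/50) = 85100/981 ≈ 86.748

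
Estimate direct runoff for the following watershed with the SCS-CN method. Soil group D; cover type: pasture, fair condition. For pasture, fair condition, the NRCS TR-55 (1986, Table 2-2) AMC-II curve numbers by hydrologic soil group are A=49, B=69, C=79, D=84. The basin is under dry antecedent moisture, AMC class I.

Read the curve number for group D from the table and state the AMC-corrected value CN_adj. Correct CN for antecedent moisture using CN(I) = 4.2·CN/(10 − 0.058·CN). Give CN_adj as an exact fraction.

NRCS table: pasture, fair condition, soil group D → CN(II) = 84
Adjust CN=84 to AMC I: 4.2·84/(10 − 0.058·84) → (1764/5) ÷ (641/125) = 44100/641 ≈ 68.799

CN_adj = 44100/641 ≈ 68.799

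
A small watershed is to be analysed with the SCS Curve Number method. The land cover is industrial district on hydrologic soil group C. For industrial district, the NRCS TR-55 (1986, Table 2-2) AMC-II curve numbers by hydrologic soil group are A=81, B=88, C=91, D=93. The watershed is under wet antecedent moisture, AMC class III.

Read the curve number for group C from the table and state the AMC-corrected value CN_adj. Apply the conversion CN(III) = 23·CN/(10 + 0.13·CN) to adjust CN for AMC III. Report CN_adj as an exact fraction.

NRCS table: industrial district, soil group C → CN(II) = 91
CN(III) from CN(II)=91: (23·91)/(10 + 0.13·91) = 209300/2183 ≈ 95.877

CN_adj = 209300/2183 ≈ 95.877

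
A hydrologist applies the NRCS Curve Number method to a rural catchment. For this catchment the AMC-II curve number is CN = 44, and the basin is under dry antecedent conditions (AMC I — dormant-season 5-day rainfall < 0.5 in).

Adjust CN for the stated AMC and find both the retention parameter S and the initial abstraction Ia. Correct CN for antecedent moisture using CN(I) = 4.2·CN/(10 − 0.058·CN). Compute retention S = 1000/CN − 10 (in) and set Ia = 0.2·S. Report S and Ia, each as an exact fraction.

S = 1000/33 in ≈ 30.303 in; Ia = 200/33 in ≈ 6.061 in

CN(I) from CN(II)=44: (4.2·44)/(10 − 0.058·44) = 3300/133 ≈ 24.812
Max retention: S = 1000/(3300/133) − 10 = 1000/33 in (≈ 30.303 in)
Ia = 0.2S: 0.2·30.303 = 6.061 in (exactly 200/33)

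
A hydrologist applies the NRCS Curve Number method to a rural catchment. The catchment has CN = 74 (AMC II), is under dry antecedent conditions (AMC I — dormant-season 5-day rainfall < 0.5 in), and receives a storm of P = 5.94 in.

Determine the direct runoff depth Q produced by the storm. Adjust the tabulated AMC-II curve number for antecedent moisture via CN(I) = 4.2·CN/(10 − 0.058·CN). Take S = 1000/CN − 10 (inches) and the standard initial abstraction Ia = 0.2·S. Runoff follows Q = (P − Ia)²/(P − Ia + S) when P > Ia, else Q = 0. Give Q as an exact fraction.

Dry (AMC I): CN(I) = 4.2·74/(10 − 0.058·74) = (1554/5)/(1427/250) = 77700/1427 ≈ 54.450
Retention S: 1000/CN − 10 with CN=54.450 → S = 6500/777 ≈ 8.366 in
Ia = 0.2·(6500/777) = 1300/777 in ≈ 1.673 in
Excess rainfall: 5.940 − 1.673 = 4.267 in; P > Ia so Q > 0
Q = (165769/38850)²/((165769/38850) + 6500/777) = (27479361361/1509322500)/(490769/38850) = 27479361361/19066375650 in ≈ 1.441 in

Q = 27479361361/19066375650 in ≈ 1.441 in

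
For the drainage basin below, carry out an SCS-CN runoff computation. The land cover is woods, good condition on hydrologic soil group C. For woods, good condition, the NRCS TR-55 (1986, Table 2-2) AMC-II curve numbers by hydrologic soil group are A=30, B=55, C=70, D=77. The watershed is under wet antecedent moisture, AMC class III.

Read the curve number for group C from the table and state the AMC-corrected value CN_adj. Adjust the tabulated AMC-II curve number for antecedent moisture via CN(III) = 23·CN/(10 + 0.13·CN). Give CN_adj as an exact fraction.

NRCS table: woods, good condition, soil group C → CN(II) = 70
Adjust CN=70 to AMC III: 23·70/(10 + 0.13·70) → 1610 ÷ (191/10) = 16100/191 ≈ 84.293

CN_adj = 16100/191 ≈ 84.293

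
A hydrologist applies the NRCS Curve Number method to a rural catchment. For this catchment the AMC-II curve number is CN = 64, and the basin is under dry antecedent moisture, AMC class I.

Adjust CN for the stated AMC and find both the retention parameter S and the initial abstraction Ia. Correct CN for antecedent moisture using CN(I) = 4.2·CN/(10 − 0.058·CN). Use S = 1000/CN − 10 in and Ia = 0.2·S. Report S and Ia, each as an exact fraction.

S = 375/28 in ≈ 13.393 in; Ia = 75/28 in ≈ 2.679 in

Adjust CN=64 to AMC I: 4.2·64/(10 − 0.058·64) → (1344/5) ÷ (786/125) = 5600/131 ≈ 42.748
S = 1000/(5600/131) − 10 = 375/28 in ≈ 13.393 in
Ia = 0.2·(375/28) = 75/28 in ≈ 2.679 in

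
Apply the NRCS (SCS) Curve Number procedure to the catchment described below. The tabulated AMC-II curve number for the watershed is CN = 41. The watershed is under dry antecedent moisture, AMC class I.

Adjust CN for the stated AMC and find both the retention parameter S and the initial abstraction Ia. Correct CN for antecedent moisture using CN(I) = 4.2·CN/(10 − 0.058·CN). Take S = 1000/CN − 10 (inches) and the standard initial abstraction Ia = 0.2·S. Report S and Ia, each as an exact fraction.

Dry (AMC I): CN(I) = 4.2·41/(10 − 0.058·41) = (861/5)/(3811/500) = 86100/3811 ≈ 22.592
S = 1000/(86100/3811) − 10 = 29500/861 in ≈ 34.262 in
Ia = 0.2·(29500/861) = 5900/861 in ≈ 6.852 in

S = 29500/861 in ≈ 34.262 in; Ia = 5900/861 in ≈ 6.852 in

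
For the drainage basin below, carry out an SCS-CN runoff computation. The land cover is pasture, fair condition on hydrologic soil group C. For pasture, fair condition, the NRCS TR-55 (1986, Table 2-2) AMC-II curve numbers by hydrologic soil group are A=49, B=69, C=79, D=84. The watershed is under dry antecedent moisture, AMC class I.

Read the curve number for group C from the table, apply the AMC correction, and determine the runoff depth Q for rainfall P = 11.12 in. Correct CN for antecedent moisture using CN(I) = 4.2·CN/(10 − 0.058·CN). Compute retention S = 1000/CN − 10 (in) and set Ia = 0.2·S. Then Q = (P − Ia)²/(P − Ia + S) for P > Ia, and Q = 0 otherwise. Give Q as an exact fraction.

Q = 189384722/31562475 in ≈ 6.000 in

NRCS table: pasture, fair condition, soil group C → CN(II) = 79
Adjust CN=79 to AMC I: 4.2·79/(10 − 0.058·79) → (1659/5) ÷ (2709/500) = 7900/129 ≈ 61.240
S = 1000/(7900/129) − 10 = 500/79 in ≈ 6.329 in
Initial abstraction Ia = S/5 = (500/79)/5 = 100/79 ≈ 1.266 in
Excess rainfall: 11.120 − 1.266 = 9.854 in; P > Ia so Q > 0
Q = (19462/1975)²/((19462/1975) + 500/79) = (378769444/3900625)/(31962/1975) = 189384722/31562475 in ≈ 6.000 in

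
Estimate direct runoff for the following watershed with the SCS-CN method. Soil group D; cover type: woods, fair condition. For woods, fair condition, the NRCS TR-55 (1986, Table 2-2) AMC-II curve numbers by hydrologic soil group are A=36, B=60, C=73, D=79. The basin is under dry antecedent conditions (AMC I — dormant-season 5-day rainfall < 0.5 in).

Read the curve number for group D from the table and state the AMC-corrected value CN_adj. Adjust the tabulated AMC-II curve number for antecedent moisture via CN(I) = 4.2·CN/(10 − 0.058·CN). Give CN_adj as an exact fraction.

NRCS table: woods, fair condition, soil group D → CN(II) = 79
CN(I) from CN(II)=79: (4.2·79)/(10 − 0.058·79) = 7900/129 ≈ 61.240

CN_adj = 7900/129 ≈ 61.240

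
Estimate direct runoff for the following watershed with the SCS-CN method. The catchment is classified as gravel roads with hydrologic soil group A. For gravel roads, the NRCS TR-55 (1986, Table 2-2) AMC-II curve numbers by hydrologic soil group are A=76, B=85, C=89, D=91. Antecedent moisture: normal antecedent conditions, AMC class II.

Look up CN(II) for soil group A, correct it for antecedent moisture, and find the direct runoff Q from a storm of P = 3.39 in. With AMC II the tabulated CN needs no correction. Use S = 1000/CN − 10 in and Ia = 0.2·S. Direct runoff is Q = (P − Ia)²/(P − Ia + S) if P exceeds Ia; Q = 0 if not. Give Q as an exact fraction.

NRCS table: gravel roads, soil group A → CN(II) = 76
CN(II) = 76; AMC II needs no correction.
S = 1000/76 − 10 = 60/19 in ≈ 3.158 in
Ia = 0.2·(60/19) = 12/19 in ≈ 0.632 in
P − Ia = 3.390 − 0.632 = 5241/1900 ≈ 2.758 in (> 0, runoff occurs)
Q: (5241/1900)² ÷ (11241/1900) = 3052009/2373100 in (≈ 1.286 in)

Q = 3052009/2373100 in ≈ 1.286 in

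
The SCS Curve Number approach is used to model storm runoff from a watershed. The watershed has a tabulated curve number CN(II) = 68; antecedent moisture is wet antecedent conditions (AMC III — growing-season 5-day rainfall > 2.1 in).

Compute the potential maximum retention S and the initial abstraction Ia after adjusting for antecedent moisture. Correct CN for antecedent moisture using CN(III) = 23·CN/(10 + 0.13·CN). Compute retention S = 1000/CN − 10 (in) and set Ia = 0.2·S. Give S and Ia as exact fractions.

Wet (AMC III): CN(III) = 23·68/(10 + 0.13·68) = 1564/(471/25) = 39100/471 ≈ 83.015
S = 1000/(39100/471) − 10 = 800/391 in ≈ 2.046 in
Ia = 0.2·(800/391) = 160/391 in ≈ 0.409 in

S = 800/391 in ≈ 2.046 in; Ia = 160/391 in ≈ 0.409 in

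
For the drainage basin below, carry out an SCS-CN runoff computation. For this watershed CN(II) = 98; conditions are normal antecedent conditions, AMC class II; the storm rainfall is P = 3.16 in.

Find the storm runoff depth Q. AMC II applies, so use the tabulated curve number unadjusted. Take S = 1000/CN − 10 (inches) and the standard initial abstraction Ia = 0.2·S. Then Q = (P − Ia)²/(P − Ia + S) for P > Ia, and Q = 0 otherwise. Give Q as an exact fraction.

Q = 14600041/4986975 in ≈ 2.928 in

CN(II) = 98; AMC II needs no correction.
Max retention: S = 1000/98 − 10 = 10/49 in (≈ 0.204 in)
Initial abstraction Ia = S/5 = (10/49)/5 = 2/49 ≈ 0.041 in
Since P=3.160 > Ia=0.041: effective rainfall P−Ia = 3821/1225 in
Q: (3821/1225)² ÷ (4071/1225) = 14600041/4986975 in (≈ 2.928 in)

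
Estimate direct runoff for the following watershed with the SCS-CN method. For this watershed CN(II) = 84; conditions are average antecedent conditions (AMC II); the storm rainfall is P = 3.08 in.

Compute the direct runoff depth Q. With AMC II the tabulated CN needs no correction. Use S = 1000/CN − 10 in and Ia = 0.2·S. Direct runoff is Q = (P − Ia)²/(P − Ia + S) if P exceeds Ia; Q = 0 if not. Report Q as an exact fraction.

CN(II) = 84; AMC II needs no correction.
Retention S: 1000/CN − 10 with CN=84.000 → S = 40/21 ≈ 1.905 in
Ia = 0.2S: 0.2·1.905 = 0.381 in (exactly 8/21)
Excess rainfall: 3.080 − 0.381 = 2.699 in; P > Ia so Q > 0
Q: (1417/525)² ÷ (2417/525) = 2007889/1268925 in (≈ 1.582 in)

Q = 2007889/1268925 in ≈ 1.582 in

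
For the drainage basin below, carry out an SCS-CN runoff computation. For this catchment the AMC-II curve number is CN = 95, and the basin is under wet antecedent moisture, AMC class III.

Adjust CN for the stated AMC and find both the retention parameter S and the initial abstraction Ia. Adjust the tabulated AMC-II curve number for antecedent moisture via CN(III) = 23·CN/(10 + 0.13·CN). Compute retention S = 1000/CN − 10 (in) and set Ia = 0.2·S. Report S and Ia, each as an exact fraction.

CN(III) from CN(II)=95: (23·95)/(10 + 0.13·95) = 43700/447 ≈ 97.763
Max retention: S = 1000/(43700/447) − 10 = 100/437 in (≈ 0.229 in)
Initial abstraction Ia = S/5 = (100/437)/5 = 20/437 ≈ 0.046 in

S = 100/437 in ≈ 0.229 in; Ia = 20/437 in ≈ 0.046 in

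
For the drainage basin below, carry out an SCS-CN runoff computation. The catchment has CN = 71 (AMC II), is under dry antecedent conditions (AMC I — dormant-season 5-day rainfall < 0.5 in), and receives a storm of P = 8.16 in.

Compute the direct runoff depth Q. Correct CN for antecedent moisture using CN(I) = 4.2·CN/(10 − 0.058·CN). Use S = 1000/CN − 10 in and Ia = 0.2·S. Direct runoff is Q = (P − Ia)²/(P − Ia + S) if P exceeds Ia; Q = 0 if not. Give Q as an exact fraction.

Q = 13417052224/5536865775 in ≈ 2.423 in

Dry (AMC I): CN(I) = 4.2·71/(10 − 0.058·71) = (1491/5)/(2941/500) = 149100/2941 ≈ 50.697
Retention S: 1000/CN − 10 with CN=50.697 → S = 14500/1491 ≈ 9.725 in
Initial abstraction Ia = S/5 = (14500/1491)/5 = 2900/1491 ≈ 1.945 in
Excess rainfall: 8.160 − 1.945 = 6.215 in; P > Ia so Q > 0
Q = (231664/37275)²/((231664/37275) + 14500/1491) = (53668208896/1389425625)/(594164/37275) = 13417052224/5536865775 in ≈ 2.423 in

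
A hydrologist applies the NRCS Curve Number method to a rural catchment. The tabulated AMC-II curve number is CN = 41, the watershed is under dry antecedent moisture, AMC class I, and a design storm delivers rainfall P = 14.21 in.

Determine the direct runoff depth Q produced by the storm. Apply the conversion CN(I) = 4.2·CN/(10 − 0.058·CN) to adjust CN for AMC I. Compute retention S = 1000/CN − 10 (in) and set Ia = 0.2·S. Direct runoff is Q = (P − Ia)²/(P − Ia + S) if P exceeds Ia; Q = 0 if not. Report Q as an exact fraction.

CN(I) from CN(II)=41: (4.2·41)/(10 − 0.058·41) = 86100/3811 ≈ 22.592
Retention S: 1000/CN − 10 with CN=22.592 → S = 29500/861 ≈ 34.262 in
Ia = 0.2·(29500/861) = 5900/861 in ≈ 6.852 in
Since P=14.210 > Ia=6.852: effective rainfall P−Ia = 633481/86100 in
Q = (633481/86100)²/((633481/86100) + 29500/861) = (401298177361/7413210000)/(3583481/86100) = 401298177361/308537714100 in ≈ 1.301 in

Q = 401298177361/308537714100 in ≈ 1.301 in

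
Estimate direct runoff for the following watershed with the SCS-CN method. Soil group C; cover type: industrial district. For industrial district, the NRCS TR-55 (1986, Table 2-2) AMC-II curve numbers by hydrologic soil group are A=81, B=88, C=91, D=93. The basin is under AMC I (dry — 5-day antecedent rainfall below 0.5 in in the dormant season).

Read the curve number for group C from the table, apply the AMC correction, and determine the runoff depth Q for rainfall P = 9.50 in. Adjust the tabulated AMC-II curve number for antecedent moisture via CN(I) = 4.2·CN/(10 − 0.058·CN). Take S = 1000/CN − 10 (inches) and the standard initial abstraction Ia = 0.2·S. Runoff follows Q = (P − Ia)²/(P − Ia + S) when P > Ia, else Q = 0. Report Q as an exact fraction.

NRCS table: industrial district, soil group C → CN(II) = 91
CN(I) from CN(II)=91: (4.2·91)/(10 − 0.058·91) = 63700/787 ≈ 80.940
S = 1000/(63700/787) − 10 = 1500/637 in ≈ 2.355 in
Ia = 0.2S: 0.2·2.355 = 0.471 in (exactly 300/637)
Excess rainfall: 9.500 − 0.471 = 9.029 in; P > Ia so Q > 0
Q: (11503/1274)² ÷ (14503/1274) = 132319009/18476822 in (≈ 7.161 in)

Q = 132319009/18476822 in ≈ 7.161 in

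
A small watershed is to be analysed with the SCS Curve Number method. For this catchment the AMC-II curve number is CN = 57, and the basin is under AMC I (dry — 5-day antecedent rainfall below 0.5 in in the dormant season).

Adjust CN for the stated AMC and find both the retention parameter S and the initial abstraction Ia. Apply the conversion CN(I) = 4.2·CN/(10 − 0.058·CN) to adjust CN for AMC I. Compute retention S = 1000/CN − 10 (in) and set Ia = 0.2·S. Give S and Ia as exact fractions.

Dry (AMC I): CN(I) = 4.2·57/(10 − 0.058·57) = (1197/5)/(3347/500) = 119700/3347 ≈ 35.763
Retention S: 1000/CN − 10 with CN=35.763 → S = 21500/1197 ≈ 17.962 in
Ia = 0.2S: 0.2·17.962 = 3.592 in (exactly 4300/1197)

S = 21500/1197 in ≈ 17.962 in; Ia = 4300/1197 in ≈ 3.592 in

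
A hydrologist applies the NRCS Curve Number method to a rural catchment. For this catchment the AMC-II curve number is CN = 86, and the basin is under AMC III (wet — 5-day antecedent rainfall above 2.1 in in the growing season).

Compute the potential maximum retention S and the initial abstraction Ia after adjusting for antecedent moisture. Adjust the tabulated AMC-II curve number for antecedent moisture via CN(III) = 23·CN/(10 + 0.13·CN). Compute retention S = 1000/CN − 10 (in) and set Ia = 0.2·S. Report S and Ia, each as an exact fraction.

Wet (AMC III): CN(III) = 23·86/(10 + 0.13·86) = 1978/(1059/50) = 98900/1059 ≈ 93.390
Retention S: 1000/CN − 10 with CN=93.390 → S = 700/989 ≈ 0.708 in
Ia = 0.2·(700/989) = 140/989 in ≈ 0.142 in

S = 700/989 in ≈ 0.708 in; Ia = 140/989 in ≈ 0.142 in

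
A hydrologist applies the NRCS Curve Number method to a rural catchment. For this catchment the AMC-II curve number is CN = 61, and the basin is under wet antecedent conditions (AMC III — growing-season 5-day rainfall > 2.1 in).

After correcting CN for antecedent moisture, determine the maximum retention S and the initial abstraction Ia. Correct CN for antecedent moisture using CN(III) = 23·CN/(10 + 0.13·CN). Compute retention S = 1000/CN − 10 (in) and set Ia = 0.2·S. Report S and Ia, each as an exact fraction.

Wet (AMC III): CN(III) = 23·61/(10 + 0.13·61) = 1403/(1793/100) = 140300/1793 ≈ 78.249
Max retention: S = 1000/(140300/1793) − 10 = 3900/1403 in (≈ 2.780 in)
Ia = 0.2·(3900/1403) = 780/1403 in ≈ 0.556 in

S = 3900/1403 in ≈ 2.780 in; Ia = 780/1403 in ≈ 0.556 in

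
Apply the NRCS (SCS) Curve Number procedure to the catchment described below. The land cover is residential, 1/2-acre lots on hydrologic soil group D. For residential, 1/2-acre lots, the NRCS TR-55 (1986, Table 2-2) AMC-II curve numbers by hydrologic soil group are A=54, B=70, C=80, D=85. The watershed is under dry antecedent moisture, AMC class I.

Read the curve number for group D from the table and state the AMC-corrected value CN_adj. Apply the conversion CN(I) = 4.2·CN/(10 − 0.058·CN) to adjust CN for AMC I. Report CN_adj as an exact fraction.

CN_adj = 11900/169 ≈ 70.414

NRCS table: residential, 1/2-acre lots, soil group D → CN(II) = 85
Adjust CN=85 to AMC I: 4.2·85/(10 − 0.058·85) → 357 ÷ (507/100) = 11900/169 ≈ 70.414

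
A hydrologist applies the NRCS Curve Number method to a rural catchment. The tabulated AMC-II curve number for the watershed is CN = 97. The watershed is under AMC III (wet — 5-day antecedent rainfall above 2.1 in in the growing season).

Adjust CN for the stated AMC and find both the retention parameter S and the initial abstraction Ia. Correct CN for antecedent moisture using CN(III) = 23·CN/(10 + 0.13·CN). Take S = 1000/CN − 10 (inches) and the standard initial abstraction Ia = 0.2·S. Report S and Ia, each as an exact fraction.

Adjust CN=97 to AMC III: 23·97/(10 + 0.13·97) → 2231 ÷ (2261/100) = 223100/2261 ≈ 98.673
Max retention: S = 1000/(223100/2261) − 10 = 300/2231 in (≈ 0.134 in)
Initial abstraction Ia = S/5 = (300/2231)/5 = 60/2231 ≈ 0.027 in

S = 300/2231 in ≈ 0.134 in; Ia = 60/2231 in ≈ 0.027 in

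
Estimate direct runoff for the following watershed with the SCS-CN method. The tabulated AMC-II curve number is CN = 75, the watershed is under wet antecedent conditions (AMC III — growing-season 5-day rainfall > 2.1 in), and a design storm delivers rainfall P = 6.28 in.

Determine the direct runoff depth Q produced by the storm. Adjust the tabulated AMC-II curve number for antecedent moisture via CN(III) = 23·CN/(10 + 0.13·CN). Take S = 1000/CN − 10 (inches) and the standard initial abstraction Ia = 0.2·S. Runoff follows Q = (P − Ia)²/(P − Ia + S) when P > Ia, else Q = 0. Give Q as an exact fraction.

Q = 106770889/22136925 in ≈ 4.823 in

CN(III) from CN(II)=75: (23·75)/(10 + 0.13·75) = 6900/79 ≈ 87.342
S = 1000/(6900/79) − 10 = 100/69 in ≈ 1.449 in
Ia = 0.2·(100/69) = 20/69 in ≈ 0.290 in
P − Ia = 6.280 − 0.290 = 10333/1725 ≈ 5.990 in (> 0, runoff occurs)
Q: (10333/1725)² ÷ (12833/1725) = 106770889/22136925 in (≈ 4.823 in)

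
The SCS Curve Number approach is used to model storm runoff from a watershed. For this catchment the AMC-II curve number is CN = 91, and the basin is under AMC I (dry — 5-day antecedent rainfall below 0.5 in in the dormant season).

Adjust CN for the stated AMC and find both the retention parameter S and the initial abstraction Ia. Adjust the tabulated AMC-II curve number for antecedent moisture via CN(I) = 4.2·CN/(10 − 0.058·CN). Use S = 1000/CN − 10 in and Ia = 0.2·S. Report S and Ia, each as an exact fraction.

S = 1500/637 in ≈ 2.355 in; Ia = 300/637 in ≈ 0.471 in

Adjust CN=91 to AMC I: 4.2·91/(10 − 0.058·91) → (1911/5) ÷ (2361/500) = 63700/787 ≈ 80.940
Retention S: 1000/CN − 10 with CN=80.940 → S = 1500/637 ≈ 2.355 in
Initial abstraction Ia = S/5 = (1500/637)/5 = 300/637 ≈ 0.471 in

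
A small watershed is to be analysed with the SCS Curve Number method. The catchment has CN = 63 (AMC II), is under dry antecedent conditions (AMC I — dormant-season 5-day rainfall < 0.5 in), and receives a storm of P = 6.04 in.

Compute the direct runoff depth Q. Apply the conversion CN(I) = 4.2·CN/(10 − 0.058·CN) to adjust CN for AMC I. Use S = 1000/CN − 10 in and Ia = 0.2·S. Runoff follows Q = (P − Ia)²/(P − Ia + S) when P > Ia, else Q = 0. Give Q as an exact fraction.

CN(I) from CN(II)=63: (4.2·63)/(10 − 0.058·63) = 132300/3173 ≈ 41.696
Max retention: S = 1000/(132300/3173) − 10 = 18500/1323 in (≈ 13.983 in)
Initial abstraction Ia = S/5 = (18500/1323)/5 = 3700/1323 ≈ 2.797 in
Excess rainfall: 6.040 − 2.797 = 3.243 in; P > Ia so Q > 0
Runoff Q = (P−Ia)²/(P−Ia+S) = (3.243)²/(3.243+13.983) = 11507496529/18845241975 ≈ 0.611 in

Q = 11507496529/18845241975 in ≈ 0.611 in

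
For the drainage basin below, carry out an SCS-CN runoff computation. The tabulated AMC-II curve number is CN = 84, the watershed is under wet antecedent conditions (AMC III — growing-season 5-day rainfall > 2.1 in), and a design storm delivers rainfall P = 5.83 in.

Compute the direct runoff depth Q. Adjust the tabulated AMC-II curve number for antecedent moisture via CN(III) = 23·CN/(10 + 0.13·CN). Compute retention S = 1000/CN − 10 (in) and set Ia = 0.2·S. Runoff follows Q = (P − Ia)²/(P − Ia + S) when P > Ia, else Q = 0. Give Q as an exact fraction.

Q = 74850940921/15146348700 in ≈ 4.942 in

Wet (AMC III): CN(III) = 23·84/(10 + 0.13·84) = 1932/(523/25) = 48300/523 ≈ 92.352
Retention S: 1000/CN − 10 with CN=92.352 → S = 400/483 ≈ 0.828 in
Ia = 0.2·(400/483) = 80/483 in ≈ 0.166 in
Excess rainfall: 5.830 − 0.166 = 5.664 in; P > Ia so Q > 0
Runoff Q = (P−Ia)²/(P−Ia+S) = (5.664)²/(5.664+0.828) = 74850940921/15146348700 ≈ 4.942 in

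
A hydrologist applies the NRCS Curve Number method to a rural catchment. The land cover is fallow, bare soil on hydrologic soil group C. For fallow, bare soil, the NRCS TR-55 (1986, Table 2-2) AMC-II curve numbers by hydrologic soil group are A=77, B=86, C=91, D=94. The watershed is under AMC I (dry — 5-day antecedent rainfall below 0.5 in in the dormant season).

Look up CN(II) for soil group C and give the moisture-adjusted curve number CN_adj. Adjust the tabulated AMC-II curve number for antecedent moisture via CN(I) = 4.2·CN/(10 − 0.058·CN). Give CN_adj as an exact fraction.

CN_adj = 63700/787 ≈ 80.940

NRCS table: fallow, bare soil, soil group C → CN(II) = 91
CN(I) from CN(II)=91: (4.2·91)/(10 − 0.058·91) = 63700/787 ≈ 80.940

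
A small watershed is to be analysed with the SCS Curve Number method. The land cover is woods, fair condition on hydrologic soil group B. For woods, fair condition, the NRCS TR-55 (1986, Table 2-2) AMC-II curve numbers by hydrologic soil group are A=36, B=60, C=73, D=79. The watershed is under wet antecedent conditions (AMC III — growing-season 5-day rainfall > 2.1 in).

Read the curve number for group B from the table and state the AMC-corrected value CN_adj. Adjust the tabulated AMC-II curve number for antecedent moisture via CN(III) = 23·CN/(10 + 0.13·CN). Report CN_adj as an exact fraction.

CN_adj = 6900/89 ≈ 77.528

NRCS table: woods, fair condition, soil group B → CN(II) = 60
CN(III) from CN(II)=60: (23·60)/(10 + 0.13·60) = 6900/89 ≈ 77.528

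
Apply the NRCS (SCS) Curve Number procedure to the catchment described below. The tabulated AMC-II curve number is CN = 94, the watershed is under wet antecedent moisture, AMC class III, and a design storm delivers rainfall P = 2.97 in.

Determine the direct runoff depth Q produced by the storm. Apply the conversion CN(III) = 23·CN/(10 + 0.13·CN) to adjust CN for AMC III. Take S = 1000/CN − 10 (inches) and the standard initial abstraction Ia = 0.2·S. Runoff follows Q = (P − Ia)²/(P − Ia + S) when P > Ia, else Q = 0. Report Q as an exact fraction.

CN(III) from CN(II)=94: (23·94)/(10 + 0.13·94) = 108100/1111 ≈ 97.300
S = 1000/(108100/1111) − 10 = 300/1081 in ≈ 0.278 in
Ia = 0.2S: 0.2·0.278 = 0.056 in (exactly 60/1081)
Excess rainfall: 2.970 − 0.056 = 2.914 in; P > Ia so Q > 0
Q: (315057/108100)² ÷ (345057/108100) = 33086971083/12433553900 in (≈ 2.661 in)

Q = 33086971083/12433553900 in ≈ 2.661 in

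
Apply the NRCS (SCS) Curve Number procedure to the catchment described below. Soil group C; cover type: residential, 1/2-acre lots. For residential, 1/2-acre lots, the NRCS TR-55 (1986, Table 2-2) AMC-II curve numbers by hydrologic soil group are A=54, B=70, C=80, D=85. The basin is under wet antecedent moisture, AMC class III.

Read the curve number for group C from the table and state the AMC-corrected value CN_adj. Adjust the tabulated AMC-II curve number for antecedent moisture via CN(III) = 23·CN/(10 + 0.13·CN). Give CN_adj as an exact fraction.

CN_adj = 4600/51 ≈ 90.196

NRCS table: residential, 1/2-acre lots, soil group C → CN(II) = 80
CN(III) from CN(II)=80: (23·80)/(10 + 0.13·80) = 4600/51 ≈ 90.196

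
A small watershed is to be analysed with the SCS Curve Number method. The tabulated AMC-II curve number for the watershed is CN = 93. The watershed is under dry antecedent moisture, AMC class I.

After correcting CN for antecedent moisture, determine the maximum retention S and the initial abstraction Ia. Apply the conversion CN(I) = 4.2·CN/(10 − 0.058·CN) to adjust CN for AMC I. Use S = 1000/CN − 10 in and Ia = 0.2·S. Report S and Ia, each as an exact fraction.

S = 500/279 in ≈ 1.792 in; Ia = 100/279 in ≈ 0.358 in

CN(I) from CN(II)=93: (4.2·93)/(10 − 0.058·93) = 27900/329 ≈ 84.802
S = 1000/(27900/329) − 10 = 500/279 in ≈ 1.792 in
Ia = 0.2·(500/279) = 100/279 in ≈ 0.358 in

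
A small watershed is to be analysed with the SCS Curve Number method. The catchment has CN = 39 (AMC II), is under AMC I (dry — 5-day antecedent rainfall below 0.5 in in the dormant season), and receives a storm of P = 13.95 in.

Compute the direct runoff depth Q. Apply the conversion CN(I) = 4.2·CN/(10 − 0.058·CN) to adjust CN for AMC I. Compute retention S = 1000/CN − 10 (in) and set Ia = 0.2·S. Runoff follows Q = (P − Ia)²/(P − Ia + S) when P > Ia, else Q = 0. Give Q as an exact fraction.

Q = 11342463001/11736286380 in ≈ 0.966 in

Dry (AMC I): CN(I) = 4.2·39/(10 − 0.058·39) = (819/5)/(3869/500) = 81900/3869 ≈ 21.168
S = 1000/(81900/3869) − 10 = 30500/819 in ≈ 37.241 in
Ia = 0.2S: 0.2·37.241 = 7.448 in (exactly 6100/819)
P − Ia = 13.950 − 7.448 = 106501/16380 ≈ 6.502 in (> 0, runoff occurs)
Runoff Q = (P−Ia)²/(P−Ia+S) = (6.502)²/(6.502+37.241) = 11342463001/11736286380 ≈ 0.966 in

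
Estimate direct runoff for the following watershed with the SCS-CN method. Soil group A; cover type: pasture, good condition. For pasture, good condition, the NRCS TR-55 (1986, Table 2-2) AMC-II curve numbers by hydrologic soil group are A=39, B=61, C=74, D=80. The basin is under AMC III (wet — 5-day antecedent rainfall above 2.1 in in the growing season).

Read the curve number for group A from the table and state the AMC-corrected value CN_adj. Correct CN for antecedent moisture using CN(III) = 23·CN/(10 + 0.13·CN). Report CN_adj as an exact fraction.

NRCS table: pasture, good condition, soil group A → CN(II) = 39
Wet (AMC III): CN(III) = 23·39/(10 + 0.13·39) = 897/(1507/100) = 89700/1507 ≈ 59.522

CN_adj = 89700/1507 ≈ 59.522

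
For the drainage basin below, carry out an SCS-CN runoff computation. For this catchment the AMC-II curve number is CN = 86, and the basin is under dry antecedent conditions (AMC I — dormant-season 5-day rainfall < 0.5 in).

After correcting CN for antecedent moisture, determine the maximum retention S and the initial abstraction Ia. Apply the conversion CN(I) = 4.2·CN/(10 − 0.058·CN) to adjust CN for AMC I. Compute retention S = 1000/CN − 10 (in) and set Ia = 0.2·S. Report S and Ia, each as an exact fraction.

S = 500/129 in ≈ 3.876 in; Ia = 100/129 in ≈ 0.775 in

CN(I) from CN(II)=86: (4.2·86)/(10 − 0.058·86) = 12900/179 ≈ 72.067
Retention S: 1000/CN − 10 with CN=72.067 → S = 500/129 ≈ 3.876 in
Ia = 0.2·(500/129) = 100/129 in ≈ 0.775 in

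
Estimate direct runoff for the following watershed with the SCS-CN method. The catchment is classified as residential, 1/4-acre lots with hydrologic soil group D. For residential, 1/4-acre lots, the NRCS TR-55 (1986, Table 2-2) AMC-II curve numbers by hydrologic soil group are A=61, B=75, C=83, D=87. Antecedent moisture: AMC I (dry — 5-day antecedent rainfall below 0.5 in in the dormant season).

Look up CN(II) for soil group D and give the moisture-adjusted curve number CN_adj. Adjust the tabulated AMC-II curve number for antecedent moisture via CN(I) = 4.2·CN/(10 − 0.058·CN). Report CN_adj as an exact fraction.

CN_adj = 182700/2477 ≈ 73.759

NRCS table: residential, 1/4-acre lots, soil group D → CN(II) = 87
CN(I) from CN(II)=87: (4.2·87)/(10 − 0.058·87) = 182700/2477 ≈ 73.759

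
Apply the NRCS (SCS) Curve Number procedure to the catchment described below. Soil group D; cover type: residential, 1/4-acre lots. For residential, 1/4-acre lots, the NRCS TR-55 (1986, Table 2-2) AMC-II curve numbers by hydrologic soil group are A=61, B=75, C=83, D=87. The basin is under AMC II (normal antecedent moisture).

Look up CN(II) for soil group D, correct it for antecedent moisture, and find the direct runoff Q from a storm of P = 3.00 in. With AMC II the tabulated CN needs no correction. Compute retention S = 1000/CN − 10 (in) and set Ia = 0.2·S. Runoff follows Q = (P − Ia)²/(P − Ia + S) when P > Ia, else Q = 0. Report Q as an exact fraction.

NRCS table: residential, 1/4-acre lots, soil group D → CN(II) = 87
Average conditions: CN = 87 (no AMC adjustment).
Max retention: S = 1000/87 − 10 = 130/87 in (≈ 1.494 in)
Ia = 0.2·(130/87) = 26/87 in ≈ 0.299 in
P − Ia = 3.000 − 0.299 = 235/87 ≈ 2.701 in (> 0, runoff occurs)
Runoff Q = (P−Ia)²/(P−Ia+S) = (2.701)²/(2.701+1.494) = 11045/6351 ≈ 1.739 in

Q = 11045/6351 in ≈ 1.739 in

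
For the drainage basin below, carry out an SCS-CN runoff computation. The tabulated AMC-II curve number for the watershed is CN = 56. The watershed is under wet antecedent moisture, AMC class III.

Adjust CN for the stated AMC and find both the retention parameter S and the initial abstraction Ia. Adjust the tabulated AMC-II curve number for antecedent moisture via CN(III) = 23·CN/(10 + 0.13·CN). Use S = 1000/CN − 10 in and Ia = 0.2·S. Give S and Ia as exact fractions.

S = 550/161 in ≈ 3.416 in; Ia = 110/161 in ≈ 0.683 in

CN(III) from CN(II)=56: (23·56)/(10 + 0.13·56) = 4025/54 ≈ 74.537
Max retention: S = 1000/(4025/54) − 10 = 550/161 in (≈ 3.416 in)
Initial abstraction Ia = S/5 = (550/161)/5 = 110/161 ≈ 0.683 in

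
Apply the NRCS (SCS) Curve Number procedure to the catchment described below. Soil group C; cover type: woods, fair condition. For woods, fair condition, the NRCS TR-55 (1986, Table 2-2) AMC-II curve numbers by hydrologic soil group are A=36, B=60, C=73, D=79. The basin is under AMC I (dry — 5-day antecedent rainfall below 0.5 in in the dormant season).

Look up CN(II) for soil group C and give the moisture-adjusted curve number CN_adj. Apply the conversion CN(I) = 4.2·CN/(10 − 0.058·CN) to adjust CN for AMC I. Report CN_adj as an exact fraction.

CN_adj = 51100/961 ≈ 53.174

NRCS table: woods, fair condition, soil group C → CN(II) = 73
CN(I) from CN(II)=73: (4.2·73)/(10 − 0.058·73) = 51100/961 ≈ 53.174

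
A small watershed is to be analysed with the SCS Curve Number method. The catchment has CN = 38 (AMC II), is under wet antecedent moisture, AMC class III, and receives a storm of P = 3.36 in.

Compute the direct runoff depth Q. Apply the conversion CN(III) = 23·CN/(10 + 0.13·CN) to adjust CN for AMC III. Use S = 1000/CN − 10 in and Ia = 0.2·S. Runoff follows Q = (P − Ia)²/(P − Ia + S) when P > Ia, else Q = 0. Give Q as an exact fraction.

Q = 112444816/269596225 in ≈ 0.417 in

Wet (AMC III): CN(III) = 23·38/(10 + 0.13·38) = 874/(747/50) = 43700/747 ≈ 58.501
Max retention: S = 1000/(43700/747) − 10 = 3100/437 in (≈ 7.094 in)
Ia = 0.2S: 0.2·7.094 = 1.419 in (exactly 620/437)
P − Ia = 3.360 − 1.419 = 21208/10925 ≈ 1.941 in (> 0, runoff occurs)
Q: (21208/10925)² ÷ (98708/10925) = 112444816/269596225 in (≈ 0.417 in)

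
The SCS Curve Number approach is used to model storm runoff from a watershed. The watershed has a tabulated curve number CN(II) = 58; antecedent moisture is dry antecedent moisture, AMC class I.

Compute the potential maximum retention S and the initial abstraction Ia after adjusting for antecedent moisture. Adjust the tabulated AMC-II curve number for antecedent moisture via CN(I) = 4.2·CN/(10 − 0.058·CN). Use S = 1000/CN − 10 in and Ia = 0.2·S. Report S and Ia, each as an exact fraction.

Adjust CN=58 to AMC I: 4.2·58/(10 − 0.058·58) → (1218/5) ÷ (1659/250) = 2900/79 ≈ 36.709
S = 1000/(2900/79) − 10 = 500/29 in ≈ 17.241 in
Ia = 0.2·(500/29) = 100/29 in ≈ 3.448 in

S = 500/29 in ≈ 17.241 in; Ia = 100/29 in ≈ 3.448 in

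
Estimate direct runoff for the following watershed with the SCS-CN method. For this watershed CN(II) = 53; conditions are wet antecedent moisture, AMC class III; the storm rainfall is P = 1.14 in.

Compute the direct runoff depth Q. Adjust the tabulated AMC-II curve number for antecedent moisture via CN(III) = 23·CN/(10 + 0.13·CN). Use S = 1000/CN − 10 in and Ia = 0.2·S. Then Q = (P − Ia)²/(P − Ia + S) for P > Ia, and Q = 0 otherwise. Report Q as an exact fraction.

Q = 505485289/15693588850 in ≈ 0.032 in

CN(III) from CN(II)=53: (23·53)/(10 + 0.13·53) = 121900/1689 ≈ 72.173
Retention S: 1000/CN − 10 with CN=72.173 → S = 4700/1219 ≈ 3.856 in
Ia = 0.2S: 0.2·3.856 = 0.771 in (exactly 940/1219)
P − Ia = 1.140 − 0.771 = 22483/60950 ≈ 0.369 in (> 0, runoff occurs)
Q = (22483/60950)²/((22483/60950) + 4700/1219) = (505485289/3714902500)/(257483/60950) = 505485289/15693588850 in ≈ 0.032 in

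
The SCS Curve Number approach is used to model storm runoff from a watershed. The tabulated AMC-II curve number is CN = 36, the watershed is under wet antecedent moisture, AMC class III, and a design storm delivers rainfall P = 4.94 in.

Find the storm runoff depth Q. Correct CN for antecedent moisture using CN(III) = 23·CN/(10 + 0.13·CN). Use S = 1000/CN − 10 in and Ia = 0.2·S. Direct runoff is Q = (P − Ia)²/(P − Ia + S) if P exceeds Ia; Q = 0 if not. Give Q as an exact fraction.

Wet (AMC III): CN(III) = 23·36/(10 + 0.13·36) = 828/(367/25) = 20700/367 ≈ 56.403
Retention S: 1000/CN − 10 with CN=56.403 → S = 1600/207 ≈ 7.729 in
Initial abstraction Ia = S/5 = (1600/207)/5 = 320/207 ≈ 1.546 in
Excess rainfall: 4.940 − 1.546 = 3.394 in; P > Ia so Q > 0
Runoff Q = (P−Ia)²/(P−Ia+S) = (3.394)²/(3.394+7.729) = 1234046641/1191585150 ≈ 1.036 in

Q = 1234046641/1191585150 in ≈ 1.036 in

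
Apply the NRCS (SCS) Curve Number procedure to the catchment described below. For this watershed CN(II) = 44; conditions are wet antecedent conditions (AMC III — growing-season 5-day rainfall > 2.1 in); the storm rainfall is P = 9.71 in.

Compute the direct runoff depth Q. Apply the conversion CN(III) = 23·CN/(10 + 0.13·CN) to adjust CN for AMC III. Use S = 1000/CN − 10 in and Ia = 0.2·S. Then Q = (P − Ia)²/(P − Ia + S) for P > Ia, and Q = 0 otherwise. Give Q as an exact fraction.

Wet (AMC III): CN(III) = 23·44/(10 + 0.13·44) = 1012/(393/25) = 25300/393 ≈ 64.377
Max retention: S = 1000/(25300/393) − 10 = 1400/253 in (≈ 5.534 in)
Initial abstraction Ia = S/5 = (1400/253)/5 = 280/253 ≈ 1.107 in
Since P=9.710 > Ia=1.107: effective rainfall P−Ia = 217663/25300 in
Runoff Q = (P−Ia)²/(P−Ia+S) = (8.603)²/(8.603+5.534) = 47377181569/9048873900 ≈ 5.236 in

Q = 47377181569/9048873900 in ≈ 5.236 in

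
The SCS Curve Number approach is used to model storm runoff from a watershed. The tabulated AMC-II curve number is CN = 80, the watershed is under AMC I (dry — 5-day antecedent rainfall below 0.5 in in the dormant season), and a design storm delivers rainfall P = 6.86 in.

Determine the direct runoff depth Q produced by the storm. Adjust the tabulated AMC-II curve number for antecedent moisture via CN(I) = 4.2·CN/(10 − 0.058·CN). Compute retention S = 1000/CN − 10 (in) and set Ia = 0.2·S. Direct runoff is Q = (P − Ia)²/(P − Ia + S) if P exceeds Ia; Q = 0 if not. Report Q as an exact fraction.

Adjust CN=80 to AMC I: 4.2·80/(10 − 0.058·80) → 336 ÷ (134/25) = 4200/67 ≈ 62.687
Retention S: 1000/CN − 10 with CN=62.687 → S = 125/21 ≈ 5.952 in
Initial abstraction Ia = S/5 = (125/21)/5 = 25/21 ≈ 1.190 in
Excess rainfall: 6.860 − 1.190 = 5.670 in; P > Ia so Q > 0
Q = (5953/1050)²/((5953/1050) + 125/21) = (35438209/1102500)/(12203/1050) = 35438209/12813150 in ≈ 2.766 in

Q = 35438209/12813150 in ≈ 2.766 in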